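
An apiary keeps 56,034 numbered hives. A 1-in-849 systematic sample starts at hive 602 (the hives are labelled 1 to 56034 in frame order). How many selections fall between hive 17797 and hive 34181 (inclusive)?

19

k = 849
First selection ≥ 17797: 602 + ⌈(17797−602)/849⌉·849 = 602 + 21×849 = 18431
Last selection ≤ 34181: 602 + ⌊(34181−602)/849⌋·849 = 602 + 39×849 = 33713
Count = 39 − 21 + 1 = 19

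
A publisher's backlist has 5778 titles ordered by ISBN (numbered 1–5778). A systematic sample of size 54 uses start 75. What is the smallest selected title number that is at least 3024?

k = 5778/54 = 107
Steps past start: ⌈(3024 − 75)/107⌉ = ⌈2949/107⌉ = 28
Selected title: 75 + 28×107 = 3071

3071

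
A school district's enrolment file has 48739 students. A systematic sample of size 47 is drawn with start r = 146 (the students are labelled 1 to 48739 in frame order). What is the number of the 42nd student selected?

42663

k = 48739/47 = 1037
42nd selection = r + (42−1)·k = 146 + 41×1037 = 146 + 42517 = 42663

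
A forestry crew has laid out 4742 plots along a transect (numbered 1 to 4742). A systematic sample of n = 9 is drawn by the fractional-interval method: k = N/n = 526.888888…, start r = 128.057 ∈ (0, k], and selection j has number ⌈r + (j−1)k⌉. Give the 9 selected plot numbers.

129, 655, 1182, 1709, 2236, 2763, 3290, 3817, 4344

j=1: r + 0k = 128.057 → ⌈·⌉ = 129
j=2: r + 1k = 654.945888… → ⌈·⌉ = 655
j=3: r + 2k = 1181.834777… → ⌈·⌉ = 1182
j=4: r + 3k = 1708.723666… → ⌈·⌉ = 1709
j=5: r + 4k = 2235.612555… → ⌈·⌉ = 2236
j=6: r + 5k = 2762.501444… → ⌈·⌉ = 2763
j=7: r + 6k = 3289.390333… → ⌈·⌉ = 3290
j=8: r + 7k = 3816.279222… → ⌈·⌉ = 3817
j=9: r + 8k = 4343.168111… → ⌈·⌉ = 4344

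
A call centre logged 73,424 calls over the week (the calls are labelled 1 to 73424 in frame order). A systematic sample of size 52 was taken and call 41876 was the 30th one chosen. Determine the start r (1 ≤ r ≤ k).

k = 73424/52 = 1412
r = 41876 − (30−1)×1412 = 41876 − 40948 = 928

928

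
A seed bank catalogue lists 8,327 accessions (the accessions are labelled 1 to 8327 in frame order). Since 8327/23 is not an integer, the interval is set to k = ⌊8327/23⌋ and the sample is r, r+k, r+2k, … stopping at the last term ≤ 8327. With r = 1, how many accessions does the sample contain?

24

k = ⌊8327/23⌋ = 362
Achieved size = ⌊(8327 − 1)/362⌋ + 1 = ⌊8326/362⌋ + 1 = 23 + 1 = 24
(last selection: 1 + 23×362 = 8327 ≤ 8327; next would be 8689 > 8327)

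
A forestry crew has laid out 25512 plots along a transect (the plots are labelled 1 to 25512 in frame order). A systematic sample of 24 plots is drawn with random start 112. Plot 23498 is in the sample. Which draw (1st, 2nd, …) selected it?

k = 25512/24 = 1063
position = (23498 − 112)/1063 + 1 = 23386/1063 + 1 = 22 + 1 = 23

23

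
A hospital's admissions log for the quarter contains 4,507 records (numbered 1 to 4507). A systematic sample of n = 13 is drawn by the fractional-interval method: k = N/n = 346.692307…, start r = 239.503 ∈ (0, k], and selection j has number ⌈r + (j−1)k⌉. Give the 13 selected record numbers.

j=1: r + 0k = 239.503 → ⌈·⌉ = 240
j=2: r + 1k = 586.195307… → ⌈·⌉ = 587
j=3: r + 2k = 932.887615… → ⌈·⌉ = 933
j=4: r + 3k = 1279.579923… → ⌈·⌉ = 1280
j=5: r + 4k = 1626.272230… → ⌈·⌉ = 1627
j=6: r + 5k = 1972.964538… → ⌈·⌉ = 1973
j=7: r + 6k = 2319.656846… → ⌈·⌉ = 2320
j=8: r + 7k = 2666.349153… → ⌈·⌉ = 2667
j=9: r + 8k = 3013.041461… → ⌈·⌉ = 3014
j=10: r + 9k = 3359.733769… → ⌈·⌉ = 3360
j=11: r + 10k = 3706.426076… → ⌈·⌉ = 3707
j=12: r + 11k = 4053.118384… → ⌈·⌉ = 4054
j=13: r + 12k = 4399.810692… → ⌈·⌉ = 4400

240, 587, 933, 1280, 1627, 1973, 2320, 2667, 3014, 3360, 3707, 4054, 4400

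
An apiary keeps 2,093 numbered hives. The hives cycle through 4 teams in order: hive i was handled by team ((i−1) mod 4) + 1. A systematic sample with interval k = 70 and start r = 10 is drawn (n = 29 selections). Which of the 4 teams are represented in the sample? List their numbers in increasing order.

2, 4

Consecutive selections differ by k = 70, so their team numbers differ by 70 mod 4 = 2.
gcd(70, 4) = 2, so the sample visits 4/2 = 2 distinct residues mod 4.
Start 10 is team 2; the teams hit are 2, 4.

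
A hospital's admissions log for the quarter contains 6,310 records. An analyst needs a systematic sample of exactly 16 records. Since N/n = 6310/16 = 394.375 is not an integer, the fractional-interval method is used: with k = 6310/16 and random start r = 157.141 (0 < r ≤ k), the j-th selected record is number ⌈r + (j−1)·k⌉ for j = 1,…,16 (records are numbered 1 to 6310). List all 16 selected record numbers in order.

j=1: r + 0k = 157.141 → ⌈·⌉ = 158
j=2: r + 1k = 551.516 → ⌈·⌉ = 552
j=3: r + 2k = 945.891 → ⌈·⌉ = 946
j=4: r + 3k = 1340.266 → ⌈·⌉ = 1341
j=5: r + 4k = 1734.641 → ⌈·⌉ = 1735
j=6: r + 5k = 2129.016 → ⌈·⌉ = 2130
j=7: r + 6k = 2523.391 → ⌈·⌉ = 2524
j=8: r + 7k = 2917.766 → ⌈·⌉ = 2918
j=9: r + 8k = 3312.141 → ⌈·⌉ = 3313
j=10: r + 9k = 3706.516 → ⌈·⌉ = 3707
j=11: r + 10k = 4100.891 → ⌈·⌉ = 4101
j=12: r + 11k = 4495.266 → ⌈·⌉ = 4496
j=13: r + 12k = 4889.641 → ⌈·⌉ = 4890
j=14: r + 13k = 5284.016 → ⌈·⌉ = 5285
j=15: r + 14k = 5678.391 → ⌈·⌉ = 5679
j=16: r + 15k = 6072.766 → ⌈·⌉ = 6073

158, 552, 946, 1341, 1735, 2130, 2524, 2918, 3313, 3707, 4101, 4496, 4890, 5285, 5679, 6073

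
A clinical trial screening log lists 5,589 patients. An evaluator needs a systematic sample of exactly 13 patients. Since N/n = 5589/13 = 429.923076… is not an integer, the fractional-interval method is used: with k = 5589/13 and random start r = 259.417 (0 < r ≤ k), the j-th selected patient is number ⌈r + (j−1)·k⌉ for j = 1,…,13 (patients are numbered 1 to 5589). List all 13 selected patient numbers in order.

j=1: r + 0k = 259.417 → ⌈·⌉ = 260
j=2: r + 1k = 689.340076… → ⌈·⌉ = 690
j=3: r + 2k = 1119.263153… → ⌈·⌉ = 1120
j=4: r + 3k = 1549.186230… → ⌈·⌉ = 1550
j=5: r + 4k = 1979.109307… → ⌈·⌉ = 1980
j=6: r + 5k = 2409.032384… → ⌈·⌉ = 2410
j=7: r + 6k = 2838.955461… → ⌈·⌉ = 2839
j=8: r + 7k = 3268.878538… → ⌈·⌉ = 3269
j=9: r + 8k = 3698.801615… → ⌈·⌉ = 3699
j=10: r + 9k = 4128.724692… → ⌈·⌉ = 4129
j=11: r + 10k = 4558.647769… → ⌈·⌉ = 4559
j=12: r + 11k = 4988.570846… → ⌈·⌉ = 4989
j=13: r + 12k = 5418.493923… → ⌈·⌉ = 5419

260, 690, 1120, 1550, 1980, 2410, 2839, 3269, 3699, 4129, 4559, 4989, 5419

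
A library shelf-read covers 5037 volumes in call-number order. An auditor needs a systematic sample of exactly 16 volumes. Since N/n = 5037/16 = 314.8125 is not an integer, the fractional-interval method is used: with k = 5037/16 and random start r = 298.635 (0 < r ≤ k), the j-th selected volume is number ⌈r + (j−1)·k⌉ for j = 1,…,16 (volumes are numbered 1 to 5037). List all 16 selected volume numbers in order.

j=1: r + 0k = 298.635 → ⌈·⌉ = 299
j=2: r + 1k = 613.4475 → ⌈·⌉ = 614
j=3: r + 2k = 928.26 → ⌈·⌉ = 929
j=4: r + 3k = 1243.0725 → ⌈·⌉ = 1244
j=5: r + 4k = 1557.885 → ⌈·⌉ = 1558
j=6: r + 5k = 1872.6975 → ⌈·⌉ = 1873
j=7: r + 6k = 2187.51 → ⌈·⌉ = 2188
j=8: r + 7k = 2502.3225 → ⌈·⌉ = 2503
j=9: r + 8k = 2817.135 → ⌈·⌉ = 2818
j=10: r + 9k = 3131.9475 → ⌈·⌉ = 3132
j=11: r + 10k = 3446.76 → ⌈·⌉ = 3447
j=12: r + 11k = 3761.5725 → ⌈·⌉ = 3762
j=13: r + 12k = 4076.385 → ⌈·⌉ = 4077
j=14: r + 13k = 4391.1975 → ⌈·⌉ = 4392
j=15: r + 14k = 4706.01 → ⌈·⌉ = 4707
j=16: r + 15k = 5020.8225 → ⌈·⌉ = 5021

299, 614, 929, 1244, 1558, 1873, 2188, 2503, 2818, 3132, 3447, 3762, 4077, 4392, 4707, 5021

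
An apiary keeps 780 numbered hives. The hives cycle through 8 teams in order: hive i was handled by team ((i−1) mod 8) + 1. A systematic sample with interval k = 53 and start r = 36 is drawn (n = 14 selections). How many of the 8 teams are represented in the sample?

8

Consecutive selections differ by k = 53, so their team numbers differ by 53 mod 8 = 5.
gcd(53, 8) = 1, so the sample visits 8/1 = 8 distinct residues mod 8.
Start 36 is team 4; the teams hit are 1, 2, 3, 4, 5, 6, 7, 8.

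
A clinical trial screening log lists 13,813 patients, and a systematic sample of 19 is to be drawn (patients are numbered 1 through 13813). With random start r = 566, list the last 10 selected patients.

k = N/n = 13813/19 = 727
10th selection = 566 + 9×727 = 7109
11th: 7109 + 727 = 7836
12th: 7836 + 727 = 8563
13th: 8563 + 727 = 9290
14th: 9290 + 727 = 10017
15th: 10017 + 727 = 10744
16th: 10744 + 727 = 11471
17th: 11471 + 727 = 12198
18th: 12198 + 727 = 12925
19th: 12925 + 727 = 13652

7109, 7836, 8563, 9290, 10017, 10744, 11471, 12198, 12925, 13652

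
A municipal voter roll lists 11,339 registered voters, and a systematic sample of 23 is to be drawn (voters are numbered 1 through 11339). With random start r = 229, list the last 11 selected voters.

k = N/n = 11339/23 = 493
13th selection = 229 + 12×493 = 6145
14th: 6145 + 493 = 6638
15th: 6638 + 493 = 7131
16th: 7131 + 493 = 7624
17th: 7624 + 493 = 8117
18th: 8117 + 493 = 8610
19th: 8610 + 493 = 9103
20th: 9103 + 493 = 9596
21st: 9596 + 493 = 10089
22nd: 10089 + 493 = 10582
23rd: 10582 + 493 = 11075

6145, 6638, 7131, 7624, 8117, 8610, 9103, 9596, 10089, 10582, 11075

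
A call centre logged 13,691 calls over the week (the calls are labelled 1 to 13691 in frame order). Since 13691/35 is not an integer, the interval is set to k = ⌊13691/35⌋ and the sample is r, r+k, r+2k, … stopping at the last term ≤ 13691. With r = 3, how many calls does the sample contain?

36

k = ⌊13691/35⌋ = 391
Achieved size = ⌊(13691 − 3)/391⌋ + 1 = ⌊13688/391⌋ + 1 = 35 + 1 = 36
(last selection: 3 + 35×391 = 13688 ≤ 13691; next would be 14079 > 13691)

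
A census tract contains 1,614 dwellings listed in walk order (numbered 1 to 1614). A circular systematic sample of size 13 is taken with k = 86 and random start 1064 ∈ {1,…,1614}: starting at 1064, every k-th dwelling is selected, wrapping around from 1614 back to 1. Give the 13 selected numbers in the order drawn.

1064, 1150, 1236, 1322, 1408, 1494, 1580, 52, 138, 224, 310, 396, 482

Selection 1: 1064
Selection 2: 1064 + 86 = 1150
Selection 3: 1150 + 86 = 1236
Selection 4: 1236 + 86 = 1322
Selection 5: 1322 + 86 = 1408
Selection 6: 1408 + 86 = 1494
Selection 7: 1494 + 86 = 1580
Selection 8: 1580 + 86 = 1666 → 1666 − 1614 = 52
Selection 9: 52 + 86 = 138
Selection 10: 138 + 86 = 224
Selection 11: 224 + 86 = 310
Selection 12: 310 + 86 = 396
Selection 13: 396 + 86 = 482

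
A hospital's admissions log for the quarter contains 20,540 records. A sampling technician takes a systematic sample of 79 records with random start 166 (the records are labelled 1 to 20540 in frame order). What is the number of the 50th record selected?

12906

k = 20540/79 = 260
50th selection = r + (50−1)·k = 166 + 49×260 = 166 + 12740 = 12906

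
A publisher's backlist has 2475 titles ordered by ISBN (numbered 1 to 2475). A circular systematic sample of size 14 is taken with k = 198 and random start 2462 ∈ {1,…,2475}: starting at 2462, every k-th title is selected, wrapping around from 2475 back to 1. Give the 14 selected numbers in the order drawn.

2462, 185, 383, 581, 779, 977, 1175, 1373, 1571, 1769, 1967, 2165, 2363, 86

Selection 1: 2462
Selection 2: 2462 + 198 = 2660 → 2660 − 2475 = 185
Selection 3: 185 + 198 = 383
Selection 4: 383 + 198 = 581
Selection 5: 581 + 198 = 779
Selection 6: 779 + 198 = 977
Selection 7: 977 + 198 = 1175
Selection 8: 1175 + 198 = 1373
Selection 9: 1373 + 198 = 1571
Selection 10: 1571 + 198 = 1769
Selection 11: 1769 + 198 = 1967
Selection 12: 1967 + 198 = 2165
Selection 13: 2165 + 198 = 2363
Selection 14: 2363 + 198 = 2561 → 2561 − 2475 = 86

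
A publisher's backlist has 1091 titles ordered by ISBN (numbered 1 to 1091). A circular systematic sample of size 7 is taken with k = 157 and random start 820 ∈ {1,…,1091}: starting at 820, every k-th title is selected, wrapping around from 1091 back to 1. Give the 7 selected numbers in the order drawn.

820, 977, 43, 200, 357, 514, 671

Selection 1: 820
Selection 2: 820 + 157 = 977
Selection 3: 977 + 157 = 1134 → 1134 − 1091 = 43
Selection 4: 43 + 157 = 200
Selection 5: 200 + 157 = 357
Selection 6: 357 + 157 = 514
Selection 7: 514 + 157 = 671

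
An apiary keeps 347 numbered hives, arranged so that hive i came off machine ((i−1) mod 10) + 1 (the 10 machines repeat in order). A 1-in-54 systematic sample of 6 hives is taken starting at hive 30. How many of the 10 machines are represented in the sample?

Consecutive selections differ by k = 54, so their machine numbers differ by 54 mod 10 = 4.
gcd(54, 10) = 2, so the sample visits 10/2 = 5 distinct residues mod 10.
Start 30 is machine 10; the machines hit are 2, 4, 6, 8, 10.

5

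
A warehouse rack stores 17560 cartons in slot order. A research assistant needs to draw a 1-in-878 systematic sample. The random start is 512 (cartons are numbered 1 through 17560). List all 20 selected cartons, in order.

512, 1390, 2268, 3146, 4024, 4902, 5780, 6658, 7536, 8414, 9292, 10170, 11048, 11926, 12804, 13682, 14560, 15438, 16316, 17194

carton 1: 512
carton 2: 512 + 878 = 1390
carton 3: 1390 + 878 = 2268
carton 4: 2268 + 878 = 3146
carton 5: 3146 + 878 = 4024
carton 6: 4024 + 878 = 4902
carton 7: 4902 + 878 = 5780
carton 8: 5780 + 878 = 6658
carton 9: 6658 + 878 = 7536
carton 10: 7536 + 878 = 8414
carton 11: 8414 + 878 = 9292
carton 12: 9292 + 878 = 10170
carton 13: 10170 + 878 = 11048
carton 14: 11048 + 878 = 11926
carton 15: 11926 + 878 = 12804
carton 16: 12804 + 878 = 13682
carton 17: 13682 + 878 = 14560
carton 18: 14560 + 878 = 15438
carton 19: 15438 + 878 = 16316
carton 20: 16316 + 878 = 17194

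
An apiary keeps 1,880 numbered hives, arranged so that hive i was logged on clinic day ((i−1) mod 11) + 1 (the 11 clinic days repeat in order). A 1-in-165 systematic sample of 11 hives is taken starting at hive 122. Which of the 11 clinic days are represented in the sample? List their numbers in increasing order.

Consecutive selections differ by k = 165, so their clinic day numbers differ by 165 mod 11 = 0.
gcd(165, 11) = 11, so the sample visits 11/11 = 1 distinct residues mod 11.
Start 122 is clinic day 1; the clinic days hit are 1.

1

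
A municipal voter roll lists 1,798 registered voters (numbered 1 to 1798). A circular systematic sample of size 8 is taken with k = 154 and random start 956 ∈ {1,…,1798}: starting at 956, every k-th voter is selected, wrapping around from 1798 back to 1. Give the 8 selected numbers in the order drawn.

Selection 1: 956
Selection 2: 956 + 154 = 1110
Selection 3: 1110 + 154 = 1264
Selection 4: 1264 + 154 = 1418
Selection 5: 1418 + 154 = 1572
Selection 6: 1572 + 154 = 1726
Selection 7: 1726 + 154 = 1880 → 1880 − 1798 = 82
Selection 8: 82 + 154 = 236

956, 1110, 1264, 1418, 1572, 1726, 82, 236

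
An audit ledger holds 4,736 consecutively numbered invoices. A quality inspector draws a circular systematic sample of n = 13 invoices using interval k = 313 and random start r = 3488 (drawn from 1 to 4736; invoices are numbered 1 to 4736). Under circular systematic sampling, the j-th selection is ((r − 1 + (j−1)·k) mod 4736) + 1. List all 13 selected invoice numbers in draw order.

3488, 3801, 4114, 4427, 4, 317, 630, 943, 1256, 1569, 1882, 2195, 2508

Selection 1: 3488
Selection 2: 3488 + 313 = 3801
Selection 3: 3801 + 313 = 4114
Selection 4: 4114 + 313 = 4427
Selection 5: 4427 + 313 = 4740 → 4740 − 4736 = 4
Selection 6: 4 + 313 = 317
Selection 7: 317 + 313 = 630
Selection 8: 630 + 313 = 943
Selection 9: 943 + 313 = 1256
Selection 10: 1256 + 313 = 1569
Selection 11: 1569 + 313 = 1882
Selection 12: 1882 + 313 = 2195
Selection 13: 2195 + 313 = 2508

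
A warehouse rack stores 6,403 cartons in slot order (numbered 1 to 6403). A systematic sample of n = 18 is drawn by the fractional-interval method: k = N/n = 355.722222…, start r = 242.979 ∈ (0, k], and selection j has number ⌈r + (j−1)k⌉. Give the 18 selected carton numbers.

243, 599, 955, 1311, 1666, 2022, 2378, 2734, 3089, 3445, 3801, 4156, 4512, 4868, 5224, 5579, 5935, 6291

j=1: r + 0k = 242.979 → ⌈·⌉ = 243
j=2: r + 1k = 598.701222… → ⌈·⌉ = 599
j=3: r + 2k = 954.423444… → ⌈·⌉ = 955
j=4: r + 3k = 1310.145666… → ⌈·⌉ = 1311
j=5: r + 4k = 1665.867888… → ⌈·⌉ = 1666
j=6: r + 5k = 2021.590111… → ⌈·⌉ = 2022
j=7: r + 6k = 2377.312333… → ⌈·⌉ = 2378
j=8: r + 7k = 2733.034555… → ⌈·⌉ = 2734
j=9: r + 8k = 3088.756777… → ⌈·⌉ = 3089
j=10: r + 9k = 3444.479 → ⌈·⌉ = 3445
j=11: r + 10k = 3800.201222… → ⌈·⌉ = 3801
j=12: r + 11k = 4155.923444… → ⌈·⌉ = 4156
j=13: r + 12k = 4511.645666… → ⌈·⌉ = 4512
j=14: r + 13k = 4867.367888… → ⌈·⌉ = 4868
j=15: r + 14k = 5223.090111… → ⌈·⌉ = 5224
j=16: r + 15k = 5578.812333… → ⌈·⌉ = 5579
j=17: r + 16k = 5934.534555… → ⌈·⌉ = 5935
j=18: r + 17k = 6290.256777… → ⌈·⌉ = 6291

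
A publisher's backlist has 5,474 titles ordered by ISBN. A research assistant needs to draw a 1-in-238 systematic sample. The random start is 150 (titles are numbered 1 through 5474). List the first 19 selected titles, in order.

title 1: 150
title 2: 150 + 238 = 388
title 3: 388 + 238 = 626
title 4: 626 + 238 = 864
title 5: 864 + 238 = 1102
title 6: 1102 + 238 = 1340
title 7: 1340 + 238 = 1578
title 8: 1578 + 238 = 1816
title 9: 1816 + 238 = 2054
title 10: 2054 + 238 = 2292
title 11: 2292 + 238 = 2530
title 12: 2530 + 238 = 2768
title 13: 2768 + 238 = 3006
title 14: 3006 + 238 = 3244
title 15: 3244 + 238 = 3482
title 16: 3482 + 238 = 3720
title 17: 3720 + 238 = 3958
title 18: 3958 + 238 = 4196
title 19: 4196 + 238 = 4434

150, 388, 626, 864, 1102, 1340, 1578, 1816, 2054, 2292, 2530, 2768, 3006, 3244, 3482, 3720, 3958, 4196, 4434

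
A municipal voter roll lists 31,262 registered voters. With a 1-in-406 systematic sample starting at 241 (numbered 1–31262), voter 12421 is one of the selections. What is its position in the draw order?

k = 406
position = (12421 − 241)/406 + 1 = 12180/406 + 1 = 30 + 1 = 31

31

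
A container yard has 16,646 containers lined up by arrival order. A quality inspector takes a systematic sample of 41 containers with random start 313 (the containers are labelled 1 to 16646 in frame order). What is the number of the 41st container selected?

k = 16646/41 = 406
41st selection = r + (41−1)·k = 313 + 40×406 = 313 + 16240 = 16553

16553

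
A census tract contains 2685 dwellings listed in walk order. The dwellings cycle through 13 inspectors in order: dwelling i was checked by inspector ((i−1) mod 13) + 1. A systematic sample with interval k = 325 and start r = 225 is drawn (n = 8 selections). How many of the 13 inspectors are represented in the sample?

1

Consecutive selections differ by k = 325, so their inspector numbers differ by 325 mod 13 = 0.
gcd(325, 13) = 13, so the sample visits 13/13 = 1 distinct residues mod 13.
Start 225 is inspector 4; the inspectors hit are 4.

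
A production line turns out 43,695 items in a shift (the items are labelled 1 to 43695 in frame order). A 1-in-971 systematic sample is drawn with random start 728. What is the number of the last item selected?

k = 971
45th selection = r + (45−1)·k = 728 + 44×971 = 728 + 42724 = 43452

43452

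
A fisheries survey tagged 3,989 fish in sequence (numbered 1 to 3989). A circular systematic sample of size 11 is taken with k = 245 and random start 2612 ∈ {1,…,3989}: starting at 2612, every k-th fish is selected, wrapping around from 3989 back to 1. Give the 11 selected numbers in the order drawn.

Selection 1: 2612
Selection 2: 2612 + 245 = 2857
Selection 3: 2857 + 245 = 3102
Selection 4: 3102 + 245 = 3347
Selection 5: 3347 + 245 = 3592
Selection 6: 3592 + 245 = 3837
Selection 7: 3837 + 245 = 4082 → 4082 − 3989 = 93
Selection 8: 93 + 245 = 338
Selection 9: 338 + 245 = 583
Selection 10: 583 + 245 = 828
Selection 11: 828 + 245 = 1073

2612, 2857, 3102, 3347, 3592, 3837, 93, 338, 583, 828, 1073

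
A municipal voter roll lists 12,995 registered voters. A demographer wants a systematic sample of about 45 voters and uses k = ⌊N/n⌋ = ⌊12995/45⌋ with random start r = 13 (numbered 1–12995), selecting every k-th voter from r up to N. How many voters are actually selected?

k = ⌊12995/45⌋ = 288
Achieved size = ⌊(12995 − 13)/288⌋ + 1 = ⌊12982/288⌋ + 1 = 45 + 1 = 46
(last selection: 13 + 45×288 = 12973 ≤ 12995; next would be 13261 > 12995)

46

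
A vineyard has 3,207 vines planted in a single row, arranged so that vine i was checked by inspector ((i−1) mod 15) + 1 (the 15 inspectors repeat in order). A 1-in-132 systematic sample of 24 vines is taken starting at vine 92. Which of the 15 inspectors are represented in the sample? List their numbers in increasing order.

2, 5, 8, 11, 14

Consecutive selections differ by k = 132, so their inspector numbers differ by 132 mod 15 = 12.
gcd(132, 15) = 3, so the sample visits 15/3 = 5 distinct residues mod 15.
Start 92 is inspector 2; the inspectors hit are 2, 5, 8, 11, 14.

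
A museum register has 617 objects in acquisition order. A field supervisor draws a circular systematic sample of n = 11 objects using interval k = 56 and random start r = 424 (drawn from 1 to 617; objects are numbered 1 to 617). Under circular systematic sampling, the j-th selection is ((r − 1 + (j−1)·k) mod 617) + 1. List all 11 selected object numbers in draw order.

424, 480, 536, 592, 31, 87, 143, 199, 255, 311, 367

Selection 1: 424
Selection 2: 424 + 56 = 480
Selection 3: 480 + 56 = 536
Selection 4: 536 + 56 = 592
Selection 5: 592 + 56 = 648 → 648 − 617 = 31
Selection 6: 31 + 56 = 87
Selection 7: 87 + 56 = 143
Selection 8: 143 + 56 = 199
Selection 9: 199 + 56 = 255
Selection 10: 255 + 56 = 311
Selection 11: 311 + 56 = 367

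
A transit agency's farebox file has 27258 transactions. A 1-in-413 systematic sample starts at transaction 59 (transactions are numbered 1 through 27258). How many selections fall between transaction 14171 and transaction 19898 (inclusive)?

14

k = 413
First selection ≥ 14171: 59 + ⌈(14171−59)/413⌉·413 = 59 + 35×413 = 14514
Last selection ≤ 19898: 59 + ⌊(19898−59)/413⌋·413 = 59 + 48×413 = 19883
Count = 48 − 35 + 1 = 14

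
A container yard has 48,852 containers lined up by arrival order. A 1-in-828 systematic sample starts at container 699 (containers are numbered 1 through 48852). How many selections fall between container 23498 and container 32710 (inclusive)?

k = 828
First selection ≥ 23498: 699 + ⌈(23498−699)/828⌉·828 = 699 + 28×828 = 23883
Last selection ≤ 32710: 699 + ⌊(32710−699)/828⌋·828 = 699 + 38×828 = 32163
Count = 38 − 28 + 1 = 11

11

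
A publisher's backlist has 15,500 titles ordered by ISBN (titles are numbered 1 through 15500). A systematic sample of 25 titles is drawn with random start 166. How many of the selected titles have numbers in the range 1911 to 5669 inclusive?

6

k = 15500/25 = 620
First selection ≥ 1911: 166 + ⌈(1911−166)/620⌉·620 = 166 + 3×620 = 2026
Last selection ≤ 5669: 166 + ⌊(5669−166)/620⌋·620 = 166 + 8×620 = 5126
Count = 8 − 3 + 1 = 6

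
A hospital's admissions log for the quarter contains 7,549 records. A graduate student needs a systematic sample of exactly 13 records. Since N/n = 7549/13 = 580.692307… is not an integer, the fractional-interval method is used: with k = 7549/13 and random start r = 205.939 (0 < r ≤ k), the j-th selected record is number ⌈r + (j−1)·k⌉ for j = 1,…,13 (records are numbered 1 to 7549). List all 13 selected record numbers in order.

206, 787, 1368, 1949, 2529, 3110, 3691, 4271, 4852, 5433, 6013, 6594, 7175

j=1: r + 0k = 205.939 → ⌈·⌉ = 206
j=2: r + 1k = 786.631307… → ⌈·⌉ = 787
j=3: r + 2k = 1367.323615… → ⌈·⌉ = 1368
j=4: r + 3k = 1948.015923… → ⌈·⌉ = 1949
j=5: r + 4k = 2528.708230… → ⌈·⌉ = 2529
j=6: r + 5k = 3109.400538… → ⌈·⌉ = 3110
j=7: r + 6k = 3690.092846… → ⌈·⌉ = 3691
j=8: r + 7k = 4270.785153… → ⌈·⌉ = 4271
j=9: r + 8k = 4851.477461… → ⌈·⌉ = 4852
j=10: r + 9k = 5432.169769… → ⌈·⌉ = 5433
j=11: r + 10k = 6012.862076… → ⌈·⌉ = 6013
j=12: r + 11k = 6593.554384… → ⌈·⌉ = 6594
j=13: r + 12k = 7174.246692… → ⌈·⌉ = 7175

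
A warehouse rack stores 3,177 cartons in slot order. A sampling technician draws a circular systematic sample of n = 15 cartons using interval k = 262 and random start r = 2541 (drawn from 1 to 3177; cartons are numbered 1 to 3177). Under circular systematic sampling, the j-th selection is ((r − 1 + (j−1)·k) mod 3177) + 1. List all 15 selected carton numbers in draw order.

Selection 1: 2541
Selection 2: 2541 + 262 = 2803
Selection 3: 2803 + 262 = 3065
Selection 4: 3065 + 262 = 3327 → 3327 − 3177 = 150
Selection 5: 150 + 262 = 412
Selection 6: 412 + 262 = 674
Selection 7: 674 + 262 = 936
Selection 8: 936 + 262 = 1198
Selection 9: 1198 + 262 = 1460
Selection 10: 1460 + 262 = 1722
Selection 11: 1722 + 262 = 1984
Selection 12: 1984 + 262 = 2246
Selection 13: 2246 + 262 = 2508
Selection 14: 2508 + 262 = 2770
Selection 15: 2770 + 262 = 3032

2541, 2803, 3065, 150, 412, 674, 936, 1198, 1460, 1722, 1984, 2246, 2508, 2770, 3032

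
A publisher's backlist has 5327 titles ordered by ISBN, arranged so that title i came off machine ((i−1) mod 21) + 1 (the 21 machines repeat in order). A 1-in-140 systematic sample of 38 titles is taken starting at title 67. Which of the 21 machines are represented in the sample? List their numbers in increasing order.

Consecutive selections differ by k = 140, so their machine numbers differ by 140 mod 21 = 14.
gcd(140, 21) = 7, so the sample visits 21/7 = 3 distinct residues mod 21.
Start 67 is machine 4; the machines hit are 4, 11, 18.

4, 11, 18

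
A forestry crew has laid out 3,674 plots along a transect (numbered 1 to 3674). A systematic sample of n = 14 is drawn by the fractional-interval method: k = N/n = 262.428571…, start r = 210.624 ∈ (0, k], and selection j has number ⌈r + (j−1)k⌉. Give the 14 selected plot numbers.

j=1: r + 0k = 210.624 → ⌈·⌉ = 211
j=2: r + 1k = 473.052571… → ⌈·⌉ = 474
j=3: r + 2k = 735.481142… → ⌈·⌉ = 736
j=4: r + 3k = 997.909714… → ⌈·⌉ = 998
j=5: r + 4k = 1260.338285… → ⌈·⌉ = 1261
j=6: r + 5k = 1522.766857… → ⌈·⌉ = 1523
j=7: r + 6k = 1785.195428… → ⌈·⌉ = 1786
j=8: r + 7k = 2047.624 → ⌈·⌉ = 2048
j=9: r + 8k = 2310.052571… → ⌈·⌉ = 2311
j=10: r + 9k = 2572.481142… → ⌈·⌉ = 2573
j=11: r + 10k = 2834.909714… → ⌈·⌉ = 2835
j=12: r + 11k = 3097.338285… → ⌈·⌉ = 3098
j=13: r + 12k = 3359.766857… → ⌈·⌉ = 3360
j=14: r + 13k = 3622.195428… → ⌈·⌉ = 3623

211, 474, 736, 998, 1261, 1523, 1786, 2048, 2311, 2573, 2835, 3098, 3360, 3623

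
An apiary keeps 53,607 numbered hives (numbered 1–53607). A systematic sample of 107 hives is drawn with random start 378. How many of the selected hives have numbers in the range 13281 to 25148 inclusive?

24

k = 53607/107 = 501
First selection ≥ 13281: 378 + ⌈(13281−378)/501⌉·501 = 378 + 26×501 = 13404
Last selection ≤ 25148: 378 + ⌊(25148−378)/501⌋·501 = 378 + 49×501 = 24927
Count = 49 − 26 + 1 = 24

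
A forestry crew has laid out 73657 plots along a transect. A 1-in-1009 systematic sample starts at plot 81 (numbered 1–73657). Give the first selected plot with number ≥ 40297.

k = 1009
Steps past start: ⌈(40297 − 81)/1009⌉ = ⌈40216/1009⌉ = 40
Selected plot: 81 + 40×1009 = 40441

40441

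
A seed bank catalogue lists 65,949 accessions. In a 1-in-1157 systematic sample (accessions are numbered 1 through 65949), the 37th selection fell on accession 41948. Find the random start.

k = 1157
r = 41948 − (37−1)×1157 = 41948 − 41652 = 296

296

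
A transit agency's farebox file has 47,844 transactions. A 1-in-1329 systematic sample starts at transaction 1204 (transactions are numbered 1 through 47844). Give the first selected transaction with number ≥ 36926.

37087

k = 1329
Steps past start: ⌈(36926 − 1204)/1329⌉ = ⌈35722/1329⌉ = 27
Selected transaction: 1204 + 27×1329 = 37087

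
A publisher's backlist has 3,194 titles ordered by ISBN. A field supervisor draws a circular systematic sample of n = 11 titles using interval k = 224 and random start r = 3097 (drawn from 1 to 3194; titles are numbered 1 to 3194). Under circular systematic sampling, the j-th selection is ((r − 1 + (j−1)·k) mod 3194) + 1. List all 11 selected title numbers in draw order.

3097, 127, 351, 575, 799, 1023, 1247, 1471, 1695, 1919, 2143

Selection 1: 3097
Selection 2: 3097 + 224 = 3321 → 3321 − 3194 = 127
Selection 3: 127 + 224 = 351
Selection 4: 351 + 224 = 575
Selection 5: 575 + 224 = 799
Selection 6: 799 + 224 = 1023
Selection 7: 1023 + 224 = 1247
Selection 8: 1247 + 224 = 1471
Selection 9: 1471 + 224 = 1695
Selection 10: 1695 + 224 = 1919
Selection 11: 1919 + 224 = 2143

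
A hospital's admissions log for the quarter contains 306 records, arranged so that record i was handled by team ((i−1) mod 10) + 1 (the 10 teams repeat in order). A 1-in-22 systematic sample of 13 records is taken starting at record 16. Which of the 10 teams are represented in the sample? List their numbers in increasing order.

Consecutive selections differ by k = 22, so their team numbers differ by 22 mod 10 = 2.
gcd(22, 10) = 2, so the sample visits 10/2 = 5 distinct residues mod 10.
Start 16 is team 6; the teams hit are 2, 4, 6, 8, 10.

2, 4, 6, 8, 10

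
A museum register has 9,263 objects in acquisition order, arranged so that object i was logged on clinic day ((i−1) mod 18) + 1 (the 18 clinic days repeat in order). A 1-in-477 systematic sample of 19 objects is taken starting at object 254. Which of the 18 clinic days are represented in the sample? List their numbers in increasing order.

2, 11

Consecutive selections differ by k = 477, so their clinic day numbers differ by 477 mod 18 = 9.
gcd(477, 18) = 9, so the sample visits 18/9 = 2 distinct residues mod 18.
Start 254 is clinic day 2; the clinic days hit are 2, 11.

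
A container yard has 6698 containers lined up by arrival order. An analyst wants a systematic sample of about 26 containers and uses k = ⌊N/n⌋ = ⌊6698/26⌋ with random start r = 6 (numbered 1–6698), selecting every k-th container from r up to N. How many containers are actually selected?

27

k = ⌊6698/26⌋ = 257
Achieved size = ⌊(6698 − 6)/257⌋ + 1 = ⌊6692/257⌋ + 1 = 26 + 1 = 27
(last selection: 6 + 26×257 = 6688 ≤ 6698; next would be 6945 > 6698)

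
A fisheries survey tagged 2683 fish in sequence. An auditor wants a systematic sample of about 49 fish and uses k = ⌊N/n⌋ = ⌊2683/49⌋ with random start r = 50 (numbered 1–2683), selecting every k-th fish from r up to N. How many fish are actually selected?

k = ⌊2683/49⌋ = 54
Achieved size = ⌊(2683 − 50)/54⌋ + 1 = ⌊2633/54⌋ + 1 = 48 + 1 = 49
(last selection: 50 + 48×54 = 2642 ≤ 2683; next would be 2696 > 2683)

49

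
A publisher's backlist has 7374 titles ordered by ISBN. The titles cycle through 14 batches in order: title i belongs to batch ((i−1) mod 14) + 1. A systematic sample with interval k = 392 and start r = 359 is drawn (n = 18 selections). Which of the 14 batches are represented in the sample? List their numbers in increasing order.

Consecutive selections differ by k = 392, so their batch numbers differ by 392 mod 14 = 0.
gcd(392, 14) = 14, so the sample visits 14/14 = 1 distinct residues mod 14.
Start 359 is batch 9; the batches hit are 9.

9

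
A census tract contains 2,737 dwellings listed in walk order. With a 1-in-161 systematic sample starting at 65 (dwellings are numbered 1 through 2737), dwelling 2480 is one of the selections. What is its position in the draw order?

16

k = 161
position = (2480 − 65)/161 + 1 = 2415/161 + 1 = 15 + 1 = 16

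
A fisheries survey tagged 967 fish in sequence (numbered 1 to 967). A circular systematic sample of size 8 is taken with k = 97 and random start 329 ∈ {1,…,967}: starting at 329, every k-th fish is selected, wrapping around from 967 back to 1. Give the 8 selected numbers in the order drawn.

329, 426, 523, 620, 717, 814, 911, 41

Selection 1: 329
Selection 2: 329 + 97 = 426
Selection 3: 426 + 97 = 523
Selection 4: 523 + 97 = 620
Selection 5: 620 + 97 = 717
Selection 6: 717 + 97 = 814
Selection 7: 814 + 97 = 911
Selection 8: 911 + 97 = 1008 → 1008 − 967 = 41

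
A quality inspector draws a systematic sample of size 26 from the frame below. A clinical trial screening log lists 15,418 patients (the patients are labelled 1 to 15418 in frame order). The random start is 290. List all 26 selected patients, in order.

290, 883, 1476, 2069, 2662, 3255, 3848, 4441, 5034, 5627, 6220, 6813, 7406, 7999, 8592, 9185, 9778, 10371, 10964, 11557, 12150, 12743, 13336, 13929, 14522, 15115

k = N/n = 15418/26 = 593
patient 1: 290
patient 2: 290 + 593 = 883
patient 3: 883 + 593 = 1476
patient 4: 1476 + 593 = 2069
patient 5: 2069 + 593 = 2662
patient 6: 2662 + 593 = 3255
patient 7: 3255 + 593 = 3848
patient 8: 3848 + 593 = 4441
patient 9: 4441 + 593 = 5034
patient 10: 5034 + 593 = 5627
patient 11: 5627 + 593 = 6220
patient 12: 6220 + 593 = 6813
patient 13: 6813 + 593 = 7406
patient 14: 7406 + 593 = 7999
patient 15: 7999 + 593 = 8592
patient 16: 8592 + 593 = 9185
patient 17: 9185 + 593 = 9778
patient 18: 9778 + 593 = 10371
patient 19: 10371 + 593 = 10964
patient 20: 10964 + 593 = 11557
patient 21: 11557 + 593 = 12150
patient 22: 12150 + 593 = 12743
patient 23: 12743 + 593 = 13336
patient 24: 13336 + 593 = 13929
patient 25: 13929 + 593 = 14522
patient 26: 14522 + 593 = 15115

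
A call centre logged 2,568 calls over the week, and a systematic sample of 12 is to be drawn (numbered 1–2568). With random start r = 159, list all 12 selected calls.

k = N/n = 2568/12 = 214
call 1: 159
call 2: 159 + 214 = 373
call 3: 373 + 214 = 587
call 4: 587 + 214 = 801
call 5: 801 + 214 = 1015
call 6: 1015 + 214 = 1229
call 7: 1229 + 214 = 1443
call 8: 1443 + 214 = 1657
call 9: 1657 + 214 = 1871
call 10: 1871 + 214 = 2085
call 11: 2085 + 214 = 2299
call 12: 2299 + 214 = 2513

159, 373, 587, 801, 1015, 1229, 1443, 1657, 1871, 2085, 2299, 2513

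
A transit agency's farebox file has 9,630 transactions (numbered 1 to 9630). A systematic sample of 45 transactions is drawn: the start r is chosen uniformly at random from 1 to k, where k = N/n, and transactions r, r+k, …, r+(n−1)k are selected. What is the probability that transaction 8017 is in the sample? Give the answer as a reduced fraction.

k = 9630/45 = 214.
Transaction 8017 is selected iff r ≡ 8017 (mod 214); exactly one such r in {1,…,214}.
Inclusion probability = 1/214.

1/214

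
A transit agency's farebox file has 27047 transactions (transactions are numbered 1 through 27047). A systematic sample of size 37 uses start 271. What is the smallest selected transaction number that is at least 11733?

k = 27047/37 = 731
Steps past start: ⌈(11733 − 271)/731⌉ = ⌈11462/731⌉ = 16
Selected transaction: 271 + 16×731 = 11967

11967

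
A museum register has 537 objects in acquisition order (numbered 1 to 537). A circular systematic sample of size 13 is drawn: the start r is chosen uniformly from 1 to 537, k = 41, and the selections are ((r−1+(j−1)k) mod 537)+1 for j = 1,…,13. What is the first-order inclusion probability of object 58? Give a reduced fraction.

13/537

For each position j, as r ranges over 1…537 the j-th selection hits every object exactly once, so object 58 is selected for exactly 13 of the 537 starts.
Inclusion probability = 13/537.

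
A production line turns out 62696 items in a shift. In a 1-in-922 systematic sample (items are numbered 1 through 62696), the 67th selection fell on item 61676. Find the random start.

k = 922
r = 61676 − (67−1)×922 = 61676 − 60852 = 824

824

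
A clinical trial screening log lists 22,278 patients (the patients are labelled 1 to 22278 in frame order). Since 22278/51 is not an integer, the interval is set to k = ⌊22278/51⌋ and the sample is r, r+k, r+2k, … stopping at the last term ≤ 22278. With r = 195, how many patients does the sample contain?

51

k = ⌊22278/51⌋ = 436
Achieved size = ⌊(22278 − 195)/436⌋ + 1 = ⌊22083/436⌋ + 1 = 50 + 1 = 51
(last selection: 195 + 50×436 = 21995 ≤ 22278; next would be 22431 > 22278)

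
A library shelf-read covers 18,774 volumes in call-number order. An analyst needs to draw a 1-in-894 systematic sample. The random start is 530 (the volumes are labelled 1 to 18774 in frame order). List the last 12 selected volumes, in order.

8576, 9470, 10364, 11258, 12152, 13046, 13940, 14834, 15728, 16622, 17516, 18410

10th selection = 530 + 9×894 = 8576
11th: 8576 + 894 = 9470
12th: 9470 + 894 = 10364
13th: 10364 + 894 = 11258
14th: 11258 + 894 = 12152
15th: 12152 + 894 = 13046
16th: 13046 + 894 = 13940
17th: 13940 + 894 = 14834
18th: 14834 + 894 = 15728
19th: 15728 + 894 = 16622
20th: 16622 + 894 = 17516
21st: 17516 + 894 = 18410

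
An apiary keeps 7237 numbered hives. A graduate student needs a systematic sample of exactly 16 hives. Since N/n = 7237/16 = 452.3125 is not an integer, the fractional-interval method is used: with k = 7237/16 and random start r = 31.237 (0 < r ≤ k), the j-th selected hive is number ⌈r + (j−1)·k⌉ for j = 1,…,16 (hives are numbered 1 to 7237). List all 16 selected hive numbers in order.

32, 484, 936, 1389, 1841, 2293, 2746, 3198, 3650, 4103, 4555, 5007, 5459, 5912, 6364, 6816

j=1: r + 0k = 31.237 → ⌈·⌉ = 32
j=2: r + 1k = 483.5495 → ⌈·⌉ = 484
j=3: r + 2k = 935.862 → ⌈·⌉ = 936
j=4: r + 3k = 1388.1745 → ⌈·⌉ = 1389
j=5: r + 4k = 1840.487 → ⌈·⌉ = 1841
j=6: r + 5k = 2292.7995 → ⌈·⌉ = 2293
j=7: r + 6k = 2745.112 → ⌈·⌉ = 2746
j=8: r + 7k = 3197.4245 → ⌈·⌉ = 3198
j=9: r + 8k = 3649.737 → ⌈·⌉ = 3650
j=10: r + 9k = 4102.0495 → ⌈·⌉ = 4103
j=11: r + 10k = 4554.362 → ⌈·⌉ = 4555
j=12: r + 11k = 5006.6745 → ⌈·⌉ = 5007
j=13: r + 12k = 5458.987 → ⌈·⌉ = 5459
j=14: r + 13k = 5911.2995 → ⌈·⌉ = 5912
j=15: r + 14k = 6363.612 → ⌈·⌉ = 6364
j=16: r + 15k = 6815.9245 → ⌈·⌉ = 6816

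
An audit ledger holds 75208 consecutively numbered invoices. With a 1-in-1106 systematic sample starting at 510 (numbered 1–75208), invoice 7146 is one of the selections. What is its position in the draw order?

7

k = 1106
position = (7146 − 510)/1106 + 1 = 6636/1106 + 1 = 6 + 1 = 7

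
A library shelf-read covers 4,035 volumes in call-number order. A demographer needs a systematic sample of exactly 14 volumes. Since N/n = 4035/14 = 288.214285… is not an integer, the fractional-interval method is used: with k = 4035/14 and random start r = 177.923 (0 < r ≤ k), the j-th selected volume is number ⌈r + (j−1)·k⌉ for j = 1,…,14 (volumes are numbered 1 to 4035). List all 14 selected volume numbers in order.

j=1: r + 0k = 177.923 → ⌈·⌉ = 178
j=2: r + 1k = 466.137285… → ⌈·⌉ = 467
j=3: r + 2k = 754.351571… → ⌈·⌉ = 755
j=4: r + 3k = 1042.565857… → ⌈·⌉ = 1043
j=5: r + 4k = 1330.780142… → ⌈·⌉ = 1331
j=6: r + 5k = 1618.994428… → ⌈·⌉ = 1619
j=7: r + 6k = 1907.208714… → ⌈·⌉ = 1908
j=8: r + 7k = 2195.423 → ⌈·⌉ = 2196
j=9: r + 8k = 2483.637285… → ⌈·⌉ = 2484
j=10: r + 9k = 2771.851571… → ⌈·⌉ = 2772
j=11: r + 10k = 3060.065857… → ⌈·⌉ = 3061
j=12: r + 11k = 3348.280142… → ⌈·⌉ = 3349
j=13: r + 12k = 3636.494428… → ⌈·⌉ = 3637
j=14: r + 13k = 3924.708714… → ⌈·⌉ = 3925

178, 467, 755, 1043, 1331, 1619, 1908, 2196, 2484, 2772, 3061, 3349, 3637, 3925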